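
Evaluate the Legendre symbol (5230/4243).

1

(5230/4243)
  = (987/4243)    [5230 ≡ 987 mod 4243]
  = -(4243/987)    [QR: both ≡ 3 mod 4, sign flips]
  = -(295/987)    [4243 ≡ 295 mod 987]
  = (987/295)    [QR: both ≡ 3 mod 4, sign flips]
  = (102/295)    [987 ≡ 102 mod 295]
  = (51/295)    [295 ≡ 7 mod 8 ⇒ (2/295) = +1]
  = -(295/51)    [QR: both ≡ 3 mod 4, sign flips]
  = -(40/51)    [295 ≡ 40 mod 51]
  = (5/51)    [51 ≡ 3 mod 8 ⇒ (2/51)^3 = -1]
  = (51/5)    [QR: 5 ≡ 1 mod 4, sign kept]
  = (1/5)    [51 ≡ 1 mod 5]
  = 1    [(1/5) = 1]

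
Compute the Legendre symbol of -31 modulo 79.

Reduce the numerator: -31 ≡ 48 (mod 79), so (-31/79) = (48/79).
Factor out 2: 48 = 2^4·3. Since 79 ≡ 7 (mod 8), (2/79) = +1, and (2/79)^4 = +1. Now have (3/79).
Both 3 ≡ 3 and 79 ≡ 3 (mod 4), so reciprocity gives (3/79) = -(79/3). Reduce: 79 ≡ 1 (mod 3). Now have -(1/3).
(1/3) = 1. Collecting the sign factors: -1.

-1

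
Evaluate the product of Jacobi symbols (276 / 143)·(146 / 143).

By multiplicativity, (276·146 / 143) = (276 / 143)·(146 / 143).
First factor (276 / 143):
(276 / 143)
  = (133 / 143)    [276 ≡ 133 mod 143]
  = (143 / 133)    [QR: 133 ≡ 1 mod 4, sign kept]
  = (10 / 133)    [143 ≡ 10 mod 133]
  = -(5 / 133)    [133 ≡ 5 mod 8 ⇒ (2 / 133) = -1]
  = -(133 / 5)    [QR: 5 ≡ 1 mod 4, sign kept]
  = -(3 / 5)    [133 ≡ 3 mod 5]
  = -(5 / 3)    [QR: 5 ≡ 1 mod 4, sign kept]
  = -(2 / 3)    [5 ≡ 2 mod 3]
  = (1 / 3)    [3 ≡ 3 mod 8 ⇒ (2 / 3) = -1]
  = 1    [(1 / 3) = 1]
Second factor (146 / 143):
(146 / 143)
  = (3 / 143)    [146 ≡ 3 mod 143]
  = -(143 / 3)    [QR: both ≡ 3 mod 4, sign flips]
  = -(2 / 3)    [143 ≡ 2 mod 3]
  = (1 / 3)    [3 ≡ 3 mod 8 ⇒ (2 / 3) = -1]
  = 1    [(1 / 3) = 1]
Product: (1)·(1) = 1.

1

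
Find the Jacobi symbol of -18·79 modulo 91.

1

By multiplicativity, (-18·79 / 91) = (-18 / 91)·(79 / 91).
First factor (-18 / 91):
Pull out -1: (-18 / 91) = (-1 / 91)·(18 / 91). Since 91 ≡ 3 (mod 4), (-1 / 91) = -1. Now have -(18 / 91).
Factor out 2: 18 = 2·9. Since 91 ≡ 3 (mod 8), (2 / 91) = -1. Now have (9 / 91).
9 ≡ 1 (mod 4), so quadratic reciprocity gives (9 / 91) = (91 / 9). Reduce: 91 ≡ 1 (mod 9). Now have (1 / 9).
(1 / 9) = 1. Collecting the sign factors: 1.
Second factor (79 / 91):
Both 79 ≡ 3 and 91 ≡ 3 (mod 4), so reciprocity gives (79 / 91) = -(91 / 79). Reduce: 91 ≡ 12 (mod 79). Now have -(12 / 79).
Factor out 2: 12 = 2^2·3. Since 79 ≡ 7 (mod 8), (2 / 79) = +1, and (2 / 79)^2 = +1. Now have -(3 / 79).
Both 3 ≡ 3 and 79 ≡ 3 (mod 4), so reciprocity gives (3 / 79) = -(79 / 3). Reduce: 79 ≡ 1 (mod 3). Now have (1 / 3).
(1 / 3) = 1. Collecting the sign factors: 1.
Product: (1)·(1) = 1.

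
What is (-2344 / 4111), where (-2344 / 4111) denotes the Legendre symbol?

(-2344 / 4111)
  = -(2344 / 4111)    [4111 ≡ 3 mod 4 ⇒ (-1 / 4111) = -1]
  = -(293 / 4111)    [4111 ≡ 7 mod 8 ⇒ (2 / 4111)^3 = +1]
  = -(4111 / 293)    [QR: 293 ≡ 1 mod 4, sign kept]
  = -(9 / 293)    [4111 ≡ 9 mod 293]
  = -(293 / 9)    [QR: 9 ≡ 1 mod 4, sign kept]
  = -(5 / 9)    [293 ≡ 5 mod 9]
  = -(9 / 5)    [QR: 5 ≡ 1 mod 4, sign kept]
  = -(4 / 5)    [9 ≡ 4 mod 5]
  = -(1 / 5)    [5 ≡ 5 mod 8 ⇒ (2 / 5)^2 = +1]
  = -1    [(1 / 5) = 1]

-1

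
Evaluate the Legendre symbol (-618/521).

Reduce the numerator: -618 ≡ 424 (mod 521), so (-618/521) = (424/521).
Factor out 2: 424 = 2^3·53. Since 521 ≡ 1 (mod 8), (2/521) = +1, and (2/521)^3 = +1. Now have (53/521).
53 ≡ 1 (mod 4), so quadratic reciprocity gives (53/521) = (521/53). Reduce: 521 ≡ 44 (mod 53). Now have (44/53).
Factor out 2: 44 = 2^2·11. Since 53 ≡ 5 (mod 8), (2/53) = -1, and (2/53)^2 = +1. Now have (11/53).
53 ≡ 1 (mod 4), so quadratic reciprocity gives (11/53) = (53/11). Reduce: 53 ≡ 9 (mod 11). Now have (9/11).
9 ≡ 1 (mod 4), so quadratic reciprocity gives (9/11) = (11/9). Reduce: 11 ≡ 2 (mod 9). Now have (2/9).
Factor out 2: 2 = 2. Since 9 ≡ 1 (mod 8), (2/9) = +1. Now have (1/9).
(1/9) = 1. Collecting the sign factors: 1.

1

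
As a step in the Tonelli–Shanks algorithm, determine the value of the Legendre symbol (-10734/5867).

1

(-10734/5867)
  = -(10734/5867)    [5867 ≡ 3 mod 4 ⇒ (-1/5867) = -1]
  = -(4867/5867)    [10734 ≡ 4867 mod 5867]
  = (5867/4867)    [QR: both ≡ 3 mod 4, sign flips]
  = (1000/4867)    [5867 ≡ 1000 mod 4867]
  = -(125/4867)    [4867 ≡ 3 mod 8 ⇒ (2/4867)^3 = -1]
  = -(4867/125)    [QR: 125 ≡ 1 mod 4, sign kept]
  = -(117/125)    [4867 ≡ 117 mod 125]
  = -(125/117)    [QR: 117 ≡ 1 mod 4, sign kept]
  = -(8/117)    [125 ≡ 8 mod 117]
  = (1/117)    [117 ≡ 5 mod 8 ⇒ (2/117)^3 = -1]
  = 1    [(1/117) = 1]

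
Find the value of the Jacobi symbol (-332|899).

1

(-332|899)
  = (567|899)    [-332 ≡ 567 mod 899]
  = -(899|567)    [QR: both ≡ 3 mod 4, sign flips]
  = -(332|567)    [899 ≡ 332 mod 567]
  = -(83|567)    [567 ≡ 7 mod 8 ⇒ (2|567)^2 = +1]
  = (567|83)    [QR: both ≡ 3 mod 4, sign flips]
  = (69|83)    [567 ≡ 69 mod 83]
  = (83|69)    [QR: 69 ≡ 1 mod 4, sign kept]
  = (14|69)    [83 ≡ 14 mod 69]
  = -(7|69)    [69 ≡ 5 mod 8 ⇒ (2|69) = -1]
  = -(69|7)    [QR: 69 ≡ 1 mod 4, sign kept]
  = -(6|7)    [69 ≡ 6 mod 7]
  = -(3|7)    [7 ≡ 7 mod 8 ⇒ (2|7) = +1]
  = (7|3)    [QR: both ≡ 3 mod 4, sign flips]
  = (1|3)    [7 ≡ 1 mod 3]
  = 1    [(1|3) = 1]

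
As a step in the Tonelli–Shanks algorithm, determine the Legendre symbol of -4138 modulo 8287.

-1

(-4138 / 8287)
  = (4149 / 8287)    [-4138 ≡ 4149 mod 8287]
  = (8287 / 4149)    [QR: 4149 ≡ 1 mod 4, sign kept]
  = (4138 / 4149)    [8287 ≡ 4138 mod 4149]
  = -(2069 / 4149)    [4149 ≡ 5 mod 8 ⇒ (2 / 4149) = -1]
  = -(4149 / 2069)    [QR: 2069 ≡ 1 mod 4, sign kept]
  = -(11 / 2069)    [4149 ≡ 11 mod 2069]
  = -(2069 / 11)    [QR: 2069 ≡ 1 mod 4, sign kept]
  = -(1 / 11)    [2069 ≡ 1 mod 11]
  = -1    [(1 / 11) = 1]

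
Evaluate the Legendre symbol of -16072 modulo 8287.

-1

(-16072/8287)
  = -(16072/8287)    [8287 ≡ 3 mod 4 ⇒ (-1/8287) = -1]
  = -(7785/8287)    [16072 ≡ 7785 mod 8287]
  = -(8287/7785)    [QR: 7785 ≡ 1 mod 4, sign kept]
  = -(502/7785)    [8287 ≡ 502 mod 7785]
  = -(251/7785)    [7785 ≡ 1 mod 8 ⇒ (2/7785) = +1]
  = -(7785/251)    [QR: 7785 ≡ 1 mod 4, sign kept]
  = -(4/251)    [7785 ≡ 4 mod 251]
  = -(1/251)    [251 ≡ 3 mod 8 ⇒ (2/251)^2 = +1]
  = -1    [(1/251) = 1]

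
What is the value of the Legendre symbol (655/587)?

1

Reduce the numerator: 655 ≡ 68 (mod 587), so (655/587) = (68/587).
Factor out 2: 68 = 2^2·17. Since 587 ≡ 3 (mod 8), (2/587) = -1, and (2/587)^2 = +1. Now have (17/587).
17 ≡ 1 (mod 4), so quadratic reciprocity gives (17/587) = (587/17). Reduce: 587 ≡ 9 (mod 17). Now have (9/17).
9 ≡ 1 (mod 4), so quadratic reciprocity gives (9/17) = (17/9). Reduce: 17 ≡ 8 (mod 9). Now have (8/9).
Factor out 2: 8 = 2^3. Since 9 ≡ 1 (mod 8), (2/9) = +1, and (2/9)^3 = +1. Now have (1/9).
(1/9) = 1. Collecting the sign factors: 1.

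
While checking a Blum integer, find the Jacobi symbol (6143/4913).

-1

Reduce the numerator: 6143 ≡ 1230 (mod 4913), so (6143/4913) = (1230/4913).
Factor out 2: 1230 = 2·615. Since 4913 ≡ 1 (mod 8), (2/4913) = +1. Now have (615/4913).
4913 ≡ 1 (mod 4), so quadratic reciprocity gives (615/4913) = (4913/615). Reduce: 4913 ≡ 608 (mod 615). Now have (608/615).
Factor out 2: 608 = 2^5·19. Since 615 ≡ 7 (mod 8), (2/615) = +1, and (2/615)^5 = +1. Now have (19/615).
Both 19 ≡ 3 and 615 ≡ 3 (mod 4), so reciprocity gives (19/615) = -(615/19). Reduce: 615 ≡ 7 (mod 19). Now have -(7/19).
Both 7 ≡ 3 and 19 ≡ 3 (mod 4), so reciprocity gives (7/19) = -(19/7). Reduce: 19 ≡ 5 (mod 7). Now have (5/7).
5 ≡ 1 (mod 4), so quadratic reciprocity gives (5/7) = (7/5). Reduce: 7 ≡ 2 (mod 5). Now have (2/5).
Factor out 2: 2 = 2. Since 5 ≡ 5 (mod 8), (2/5) = -1. Now have -(1/5).
(1/5) = 1. Collecting the sign factors: -1.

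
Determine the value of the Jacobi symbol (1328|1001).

Reduce the numerator: 1328 ≡ 327 (mod 1001), so (1328|1001) = (327|1001).
1001 ≡ 1 (mod 4), so quadratic reciprocity gives (327|1001) = (1001|327). Reduce: 1001 ≡ 20 (mod 327). Now have (20|327).
Factor out 2: 20 = 2^2·5. Since 327 ≡ 7 (mod 8), (2|327) = +1, and (2|327)^2 = +1. Now have (5|327).
5 ≡ 1 (mod 4), so quadratic reciprocity gives (5|327) = (327|5). Reduce: 327 ≡ 2 (mod 5). Now have (2|5).
Factor out 2: 2 = 2. Since 5 ≡ 5 (mod 8), (2|5) = -1. Now have -(1|5).
(1|5) = 1. Collecting the sign factors: -1.

-1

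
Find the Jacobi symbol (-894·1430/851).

By multiplicativity, (-894·1430/851) = (-894/851)·(1430/851).
First factor (-894/851):
Pull out -1: (-894/851) = (-1/851)·(894/851). Since 851 ≡ 3 (mod 4), (-1/851) = -1. Now have -(894/851).
Reduce the numerator: 894 ≡ 43 (mod 851), so (894/851) = (43/851).
Both 43 ≡ 3 and 851 ≡ 3 (mod 4), so reciprocity gives (43/851) = -(851/43). Reduce: 851 ≡ 34 (mod 43). Now have (34/43).
Factor out 2: 34 = 2·17. Since 43 ≡ 3 (mod 8), (2/43) = -1. Now have -(17/43).
17 ≡ 1 (mod 4), so quadratic reciprocity gives (17/43) = (43/17). Reduce: 43 ≡ 9 (mod 17). Now have -(9/17).
9 ≡ 1 (mod 4), so quadratic reciprocity gives (9/17) = (17/9). Reduce: 17 ≡ 8 (mod 9). Now have -(8/9).
Factor out 2: 8 = 2^3. Since 9 ≡ 1 (mod 8), (2/9) = +1, and (2/9)^3 = +1. Now have -(1/9).
(1/9) = 1. Collecting the sign factors: -1.
Second factor (1430/851):
Reduce the numerator: 1430 ≡ 579 (mod 851), so (1430/851) = (579/851).
Both 579 ≡ 3 and 851 ≡ 3 (mod 4), so reciprocity gives (579/851) = -(851/579). Reduce: 851 ≡ 272 (mod 579). Now have -(272/579).
Factor out 2: 272 = 2^4·17. Since 579 ≡ 3 (mod 8), (2/579) = -1, and (2/579)^4 = +1. Now have -(17/579).
17 ≡ 1 (mod 4), so quadratic reciprocity gives (17/579) = (579/17). Reduce: 579 ≡ 1 (mod 17). Now have -(1/17).
(1/17) = 1. Collecting the sign factors: -1.
Product: (-1)·(-1) = 1.

1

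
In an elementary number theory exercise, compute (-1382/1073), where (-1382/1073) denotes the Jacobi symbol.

1

Reduce the numerator: -1382 ≡ 764 (mod 1073), so (-1382/1073) = (764/1073).
Factor out 2: 764 = 2^2·191. Since 1073 ≡ 1 (mod 8), (2/1073) = +1, and (2/1073)^2 = +1. Now have (191/1073).
1073 ≡ 1 (mod 4), so quadratic reciprocity gives (191/1073) = (1073/191). Reduce: 1073 ≡ 118 (mod 191). Now have (118/191).
Factor out 2: 118 = 2·59. Since 191 ≡ 7 (mod 8), (2/191) = +1. Now have (59/191).
Both 59 ≡ 3 and 191 ≡ 3 (mod 4), so reciprocity gives (59/191) = -(191/59). Reduce: 191 ≡ 14 (mod 59). Now have -(14/59).
Factor out 2: 14 = 2·7. Since 59 ≡ 3 (mod 8), (2/59) = -1. Now have (7/59).
Both 7 ≡ 3 and 59 ≡ 3 (mod 4), so reciprocity gives (7/59) = -(59/7). Reduce: 59 ≡ 3 (mod 7). Now have -(3/7).
Both 3 ≡ 3 and 7 ≡ 3 (mod 4), so reciprocity gives (3/7) = -(7/3). Reduce: 7 ≡ 1 (mod 3). Now have (1/3).
(1/3) = 1. Collecting the sign factors: 1.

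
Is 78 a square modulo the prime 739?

no

(78|739)
  = -(39|739)    [739 ≡ 3 mod 8 ⇒ (2|739) = -1]
  = (739|39)    [QR: both ≡ 3 mod 4, sign flips]
  = (37|39)    [739 ≡ 37 mod 39]
  = (39|37)    [QR: 37 ≡ 1 mod 4, sign kept]
  = (2|37)    [39 ≡ 2 mod 37]
  = -(1|37)    [37 ≡ 5 mod 8 ⇒ (2|37) = -1]
  = -1    [(1|37) = 1]
The Legendre symbol is -1, so x^2 ≡ 78 (mod 739) has no solution.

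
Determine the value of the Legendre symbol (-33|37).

Reduce the numerator: -33 ≡ 4 (mod 37), so (-33|37) = (4|37).
Factor out 2: 4 = 2^2. Since 37 ≡ 5 (mod 8), (2|37) = -1, and (2|37)^2 = +1. Now have (1|37).
(1|37) = 1. Collecting the sign factors: 1.

1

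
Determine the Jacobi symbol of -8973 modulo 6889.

1

Pull out -1: (-8973/6889) = (-1/6889)·(8973/6889). Since 6889 ≡ 1 (mod 4), (-1/6889) = +1. Now have (8973/6889).
Reduce the numerator: 8973 ≡ 2084 (mod 6889), so (8973/6889) = (2084/6889).
Factor out 2: 2084 = 2^2·521. Since 6889 ≡ 1 (mod 8), (2/6889) = +1, and (2/6889)^2 = +1. Now have (521/6889).
521 ≡ 1 (mod 4), so quadratic reciprocity gives (521/6889) = (6889/521). Reduce: 6889 ≡ 116 (mod 521). Now have (116/521).
Factor out 2: 116 = 2^2·29. Since 521 ≡ 1 (mod 8), (2/521) = +1, and (2/521)^2 = +1. Now have (29/521).
29 ≡ 1 (mod 4), so quadratic reciprocity gives (29/521) = (521/29). Reduce: 521 ≡ 28 (mod 29). Now have (28/29).
Factor out 2: 28 = 2^2·7. Since 29 ≡ 5 (mod 8), (2/29) = -1, and (2/29)^2 = +1. Now have (7/29).
29 ≡ 1 (mod 4), so quadratic reciprocity gives (7/29) = (29/7). Reduce: 29 ≡ 1 (mod 7). Now have (1/7).
(1/7) = 1. Collecting the sign factors: 1.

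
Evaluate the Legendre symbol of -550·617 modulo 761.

-1

By multiplicativity, (-550·617/761) = (-550/761)·(617/761).
First factor (-550/761):
(-550/761)
  = (211/761)    [-550 ≡ 211 mod 761]
  = (761/211)    [QR: 761 ≡ 1 mod 4, sign kept]
  = (128/211)    [761 ≡ 128 mod 211]
  = -(1/211)    [211 ≡ 3 mod 8 ⇒ (2/211)^7 = -1]
  = -1    [(1/211) = 1]
Second factor (617/761):
(617/761)
  = (761/617)    [QR: 617 ≡ 1 mod 4, sign kept]
  = (144/617)    [761 ≡ 144 mod 617]
  = (9/617)    [617 ≡ 1 mod 8 ⇒ (2/617)^4 = +1]
  = (617/9)    [QR: 9 ≡ 1 mod 4, sign kept]
  = (5/9)    [617 ≡ 5 mod 9]
  = (9/5)    [QR: 5 ≡ 1 mod 4, sign kept]
  = (4/5)    [9 ≡ 4 mod 5]
  = (1/5)    [5 ≡ 5 mod 8 ⇒ (2/5)^2 = +1]
  = 1    [(1/5) = 1]
Product: (-1)·(1) = -1.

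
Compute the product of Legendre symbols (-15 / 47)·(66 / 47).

-1

By multiplicativity, (-15·66 / 47) = (-15 / 47)·(66 / 47).
First factor (-15 / 47):
Reduce the numerator: -15 ≡ 32 (mod 47), so (-15 / 47) = (32 / 47).
Factor out 2: 32 = 2^5. Since 47 ≡ 7 (mod 8), (2 / 47) = +1, and (2 / 47)^5 = +1. Now have (1 / 47).
(1 / 47) = 1. Collecting the sign factors: 1.
Second factor (66 / 47):
Reduce the numerator: 66 ≡ 19 (mod 47), so (66 / 47) = (19 / 47).
Both 19 ≡ 3 and 47 ≡ 3 (mod 4), so reciprocity gives (19 / 47) = -(47 / 19). Reduce: 47 ≡ 9 (mod 19). Now have -(9 / 19).
9 ≡ 1 (mod 4), so quadratic reciprocity gives (9 / 19) = (19 / 9). Reduce: 19 ≡ 1 (mod 9). Now have -(1 / 9).
(1 / 9) = 1. Collecting the sign factors: -1.
Product: (1)·(-1) = -1.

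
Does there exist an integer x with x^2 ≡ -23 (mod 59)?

Pull out -1: (-23|59) = (-1|59)·(23|59). Since 59 ≡ 3 (mod 4), (-1|59) = -1. Now have -(23|59).
Both 23 ≡ 3 and 59 ≡ 3 (mod 4), so reciprocity gives (23|59) = -(59|23). Reduce: 59 ≡ 13 (mod 23). Now have (13|23).
13 ≡ 1 (mod 4), so quadratic reciprocity gives (13|23) = (23|13). Reduce: 23 ≡ 10 (mod 13). Now have (10|13).
Factor out 2: 10 = 2·5. Since 13 ≡ 5 (mod 8), (2|13) = -1. Now have -(5|13).
5 ≡ 1 (mod 4), so quadratic reciprocity gives (5|13) = (13|5). Reduce: 13 ≡ 3 (mod 5). Now have -(3|5).
5 ≡ 1 (mod 4), so quadratic reciprocity gives (3|5) = (5|3). Reduce: 5 ≡ 2 (mod 3). Now have -(2|3).
Factor out 2: 2 = 2. Since 3 ≡ 3 (mod 8), (2|3) = -1. Now have (1|3).
(1|3) = 1. Collecting the sign factors: 1.
The Legendre symbol is 1, so x^2 ≡ -23 (mod 59) has solution.

yes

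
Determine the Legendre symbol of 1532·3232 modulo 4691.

-1

By multiplicativity, (1532·3232|4691) = (1532|4691)·(3232|4691).
First factor (1532|4691):
Factor out 2: 1532 = 2^2·383. Since 4691 ≡ 3 (mod 8), (2|4691) = -1, and (2|4691)^2 = +1. Now have (383|4691).
Both 383 ≡ 3 and 4691 ≡ 3 (mod 4), so reciprocity gives (383|4691) = -(4691|383). Reduce: 4691 ≡ 95 (mod 383). Now have -(95|383).
Both 95 ≡ 3 and 383 ≡ 3 (mod 4), so reciprocity gives (95|383) = -(383|95). Reduce: 383 ≡ 3 (mod 95). Now have (3|95).
Both 3 ≡ 3 and 95 ≡ 3 (mod 4), so reciprocity gives (3|95) = -(95|3). Reduce: 95 ≡ 2 (mod 3). Now have -(2|3).
Factor out 2: 2 = 2. Since 3 ≡ 3 (mod 8), (2|3) = -1. Now have (1|3).
(1|3) = 1. Collecting the sign factors: 1.
Second factor (3232|4691):
Factor out 2: 3232 = 2^5·101. Since 4691 ≡ 3 (mod 8), (2|4691) = -1, and (2|4691)^5 = -1. Now have -(101|4691).
101 ≡ 1 (mod 4), so quadratic reciprocity gives (101|4691) = (4691|101). Reduce: 4691 ≡ 45 (mod 101). Now have -(45|101).
45 ≡ 1 (mod 4), so quadratic reciprocity gives (45|101) = (101|45). Reduce: 101 ≡ 11 (mod 45). Now have -(11|45).
45 ≡ 1 (mod 4), so quadratic reciprocity gives (11|45) = (45|11). Reduce: 45 ≡ 1 (mod 11). Now have -(1|11).
(1|11) = 1. Collecting the sign factors: -1.
Product: (1)·(-1) = -1.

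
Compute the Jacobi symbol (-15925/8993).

1

(-15925/8993)
  = (2061/8993)    [-15925 ≡ 2061 mod 8993]
  = (8993/2061)    [QR: 2061 ≡ 1 mod 4, sign kept]
  = (749/2061)    [8993 ≡ 749 mod 2061]
  = (2061/749)    [QR: 749 ≡ 1 mod 4, sign kept]
  = (563/749)    [2061 ≡ 563 mod 749]
  = (749/563)    [QR: 749 ≡ 1 mod 4, sign kept]
  = (186/563)    [749 ≡ 186 mod 563]
  = -(93/563)    [563 ≡ 3 mod 8 ⇒ (2/563) = -1]
  = -(563/93)    [QR: 93 ≡ 1 mod 4, sign kept]
  = -(5/93)    [563 ≡ 5 mod 93]
  = -(93/5)    [QR: 5 ≡ 1 mod 4, sign kept]
  = -(3/5)    [93 ≡ 3 mod 5]
  = -(5/3)    [QR: 5 ≡ 1 mod 4, sign kept]
  = -(2/3)    [5 ≡ 2 mod 3]
  = (1/3)    [3 ≡ 3 mod 8 ⇒ (2/3) = -1]
  = 1    [(1/3) = 1]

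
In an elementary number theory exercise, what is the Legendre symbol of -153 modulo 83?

-1

Reduce the numerator: -153 ≡ 13 (mod 83), so (-153 / 83) = (13 / 83).
13 ≡ 1 (mod 4), so quadratic reciprocity gives (13 / 83) = (83 / 13). Reduce: 83 ≡ 5 (mod 13). Now have (5 / 13).
5 ≡ 1 (mod 4), so quadratic reciprocity gives (5 / 13) = (13 / 5). Reduce: 13 ≡ 3 (mod 5). Now have (3 / 5).
5 ≡ 1 (mod 4), so quadratic reciprocity gives (3 / 5) = (5 / 3). Reduce: 5 ≡ 2 (mod 3). Now have (2 / 3).
Factor out 2: 2 = 2. Since 3 ≡ 3 (mod 8), (2 / 3) = -1. Now have -(1 / 3).
(1 / 3) = 1. Collecting the sign factors: -1.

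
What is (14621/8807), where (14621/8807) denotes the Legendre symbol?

1

Reduce the numerator: 14621 ≡ 5814 (mod 8807), so (14621/8807) = (5814/8807).
Factor out 2: 5814 = 2·2907. Since 8807 ≡ 7 (mod 8), (2/8807) = +1. Now have (2907/8807).
Both 2907 ≡ 3 and 8807 ≡ 3 (mod 4), so reciprocity gives (2907/8807) = -(8807/2907). Reduce: 8807 ≡ 86 (mod 2907). Now have -(86/2907).
Factor out 2: 86 = 2·43. Since 2907 ≡ 3 (mod 8), (2/2907) = -1. Now have (43/2907).
Both 43 ≡ 3 and 2907 ≡ 3 (mod 4), so reciprocity gives (43/2907) = -(2907/43). Reduce: 2907 ≡ 26 (mod 43). Now have -(26/43).
Factor out 2: 26 = 2·13. Since 43 ≡ 3 (mod 8), (2/43) = -1. Now have (13/43).
13 ≡ 1 (mod 4), so quadratic reciprocity gives (13/43) = (43/13). Reduce: 43 ≡ 4 (mod 13). Now have (4/13).
Factor out 2: 4 = 2^2. Since 13 ≡ 5 (mod 8), (2/13) = -1, and (2/13)^2 = +1. Now have (1/13).
(1/13) = 1. Collecting the sign factors: 1.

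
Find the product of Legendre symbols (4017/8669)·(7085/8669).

1

By multiplicativity, (4017·7085/8669) = (4017/8669)·(7085/8669).
First factor (4017/8669):
(4017/8669)
  = (8669/4017)    [QR: 4017 ≡ 1 mod 4, sign kept]
  = (635/4017)    [8669 ≡ 635 mod 4017]
  = (4017/635)    [QR: 4017 ≡ 1 mod 4, sign kept]
  = (207/635)    [4017 ≡ 207 mod 635]
  = -(635/207)    [QR: both ≡ 3 mod 4, sign flips]
  = -(14/207)    [635 ≡ 14 mod 207]
  = -(7/207)    [207 ≡ 7 mod 8 ⇒ (2/207) = +1]
  = (207/7)    [QR: both ≡ 3 mod 4, sign flips]
  = (4/7)    [207 ≡ 4 mod 7]
  = (1/7)    [7 ≡ 7 mod 8 ⇒ (2/7)^2 = +1]
  = 1    [(1/7) = 1]
Second factor (7085/8669):
(7085/8669)
  = (8669/7085)    [QR: 7085 ≡ 1 mod 4, sign kept]
  = (1584/7085)    [8669 ≡ 1584 mod 7085]
  = (99/7085)    [7085 ≡ 5 mod 8 ⇒ (2/7085)^4 = +1]
  = (7085/99)    [QR: 7085 ≡ 1 mod 4, sign kept]
  = (56/99)    [7085 ≡ 56 mod 99]
  = -(7/99)    [99 ≡ 3 mod 8 ⇒ (2/99)^3 = -1]
  = (99/7)    [QR: both ≡ 3 mod 4, sign flips]
  = (1/7)    [99 ≡ 1 mod 7]
  = 1    [(1/7) = 1]
Product: (1)·(1) = 1.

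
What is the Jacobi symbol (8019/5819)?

Reduce the numerator: 8019 ≡ 2200 (mod 5819), so (8019/5819) = (2200/5819).
Factor out 2: 2200 = 2^3·275. Since 5819 ≡ 3 (mod 8), (2/5819) = -1, and (2/5819)^3 = -1. Now have -(275/5819).
Both 275 ≡ 3 and 5819 ≡ 3 (mod 4), so reciprocity gives (275/5819) = -(5819/275). Reduce: 5819 ≡ 44 (mod 275). Now have (44/275).
Factor out 2: 44 = 2^2·11. Since 275 ≡ 3 (mod 8), (2/275) = -1, and (2/275)^2 = +1. Now have (11/275).
Both 11 ≡ 3 and 275 ≡ 3 (mod 4), so reciprocity gives (11/275) = -(275/11). Reduce: 275 ≡ 0 (mod 11). Now have -(0/11).
The numerator is now 0 with denominator 11 > 1: the symbol is 0.

0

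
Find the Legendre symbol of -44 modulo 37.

1

Reduce the numerator: -44 ≡ 30 (mod 37), so (-44|37) = (30|37).
Factor out 2: 30 = 2·15. Since 37 ≡ 5 (mod 8), (2|37) = -1. Now have -(15|37).
37 ≡ 1 (mod 4), so quadratic reciprocity gives (15|37) = (37|15). Reduce: 37 ≡ 7 (mod 15). Now have -(7|15).
Both 7 ≡ 3 and 15 ≡ 3 (mod 4), so reciprocity gives (7|15) = -(15|7). Reduce: 15 ≡ 1 (mod 7). Now have (1|7).
(1|7) = 1. Collecting the sign factors: 1.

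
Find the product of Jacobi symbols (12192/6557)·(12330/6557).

By multiplicativity, (12192·12330/6557) = (12192/6557)·(12330/6557).
First factor (12192/6557):
Reduce the numerator: 12192 ≡ 5635 (mod 6557), so (12192/6557) = (5635/6557).
6557 ≡ 1 (mod 4), so quadratic reciprocity gives (5635/6557) = (6557/5635). Reduce: 6557 ≡ 922 (mod 5635). Now have (922/5635).
Factor out 2: 922 = 2·461. Since 5635 ≡ 3 (mod 8), (2/5635) = -1. Now have -(461/5635).
461 ≡ 1 (mod 4), so quadratic reciprocity gives (461/5635) = (5635/461). Reduce: 5635 ≡ 103 (mod 461). Now have -(103/461).
461 ≡ 1 (mod 4), so quadratic reciprocity gives (103/461) = (461/103). Reduce: 461 ≡ 49 (mod 103). Now have -(49/103).
49 ≡ 1 (mod 4), so quadratic reciprocity gives (49/103) = (103/49). Reduce: 103 ≡ 5 (mod 49). Now have -(5/49).
5 ≡ 1 (mod 4), so quadratic reciprocity gives (5/49) = (49/5). Reduce: 49 ≡ 4 (mod 5). Now have -(4/5).
Factor out 2: 4 = 2^2. Since 5 ≡ 5 (mod 8), (2/5) = -1, and (2/5)^2 = +1. Now have -(1/5).
(1/5) = 1. Collecting the sign factors: -1.
Second factor (12330/6557):
Reduce the numerator: 12330 ≡ 5773 (mod 6557), so (12330/6557) = (5773/6557).
5773 ≡ 1 (mod 4), so quadratic reciprocity gives (5773/6557) = (6557/5773). Reduce: 6557 ≡ 784 (mod 5773). Now have (784/5773).
Factor out 2: 784 = 2^4·49. Since 5773 ≡ 5 (mod 8), (2/5773) = -1, and (2/5773)^4 = +1. Now have (49/5773).
49 ≡ 1 (mod 4), so quadratic reciprocity gives (49/5773) = (5773/49). Reduce: 5773 ≡ 40 (mod 49). Now have (40/49).
Factor out 2: 40 = 2^3·5. Since 49 ≡ 1 (mod 8), (2/49) = +1, and (2/49)^3 = +1. Now have (5/49).
5 ≡ 1 (mod 4), so quadratic reciprocity gives (5/49) = (49/5). Reduce: 49 ≡ 4 (mod 5). Now have (4/5).
Factor out 2: 4 = 2^2. Since 5 ≡ 5 (mod 8), (2/5) = -1, and (2/5)^2 = +1. Now have (1/5).
(1/5) = 1. Collecting the sign factors: 1.
Product: (-1)·(1) = -1.

-1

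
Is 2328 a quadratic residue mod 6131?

(2328/6131)
  = -(291/6131)    [6131 ≡ 3 mod 8 ⇒ (2/6131)^3 = -1]
  = (6131/291)    [QR: both ≡ 3 mod 4, sign flips]
  = (20/291)    [6131 ≡ 20 mod 291]
  = (5/291)    [291 ≡ 3 mod 8 ⇒ (2/291)^2 = +1]
  = (291/5)    [QR: 5 ≡ 1 mod 4, sign kept]
  = (1/5)    [291 ≡ 1 mod 5]
  = 1    [(1/5) = 1]
The Legendre symbol is 1, so x^2 ≡ 2328 (mod 6131) has solution.

yes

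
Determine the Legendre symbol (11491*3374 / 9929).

1

By multiplicativity, (11491·3374 / 9929) = (11491 / 9929)·(3374 / 9929).
First factor (11491 / 9929):
(11491 / 9929)
  = (1562 / 9929)    [11491 ≡ 1562 mod 9929]
  = (781 / 9929)    [9929 ≡ 1 mod 8 ⇒ (2 / 9929) = +1]
  = (9929 / 781)    [QR: 781 ≡ 1 mod 4, sign kept]
  = (557 / 781)    [9929 ≡ 557 mod 781]
  = (781 / 557)    [QR: 557 ≡ 1 mod 4, sign kept]
  = (224 / 557)    [781 ≡ 224 mod 557]
  = -(7 / 557)    [557 ≡ 5 mod 8 ⇒ (2 / 557)^5 = -1]
  = -(557 / 7)    [QR: 557 ≡ 1 mod 4, sign kept]
  = -(4 / 7)    [557 ≡ 4 mod 7]
  = -(1 / 7)    [7 ≡ 7 mod 8 ⇒ (2 / 7)^2 = +1]
  = -1    [(1 / 7) = 1]
Second factor (3374 / 9929):
(3374 / 9929)
  = (1687 / 9929)    [9929 ≡ 1 mod 8 ⇒ (2 / 9929) = +1]
  = (9929 / 1687)    [QR: 9929 ≡ 1 mod 4, sign kept]
  = (1494 / 1687)    [9929 ≡ 1494 mod 1687]
  = (747 / 1687)    [1687 ≡ 7 mod 8 ⇒ (2 / 1687) = +1]
  = -(1687 / 747)    [QR: both ≡ 3 mod 4, sign flips]
  = -(193 / 747)    [1687 ≡ 193 mod 747]
  = -(747 / 193)    [QR: 193 ≡ 1 mod 4, sign kept]
  = -(168 / 193)    [747 ≡ 168 mod 193]
  = -(21 / 193)    [193 ≡ 1 mod 8 ⇒ (2 / 193)^3 = +1]
  = -(193 / 21)    [QR: 21 ≡ 1 mod 4, sign kept]
  = -(4 / 21)    [193 ≡ 4 mod 21]
  = -(1 / 21)    [21 ≡ 5 mod 8 ⇒ (2 / 21)^2 = +1]
  = -1    [(1 / 21) = 1]
Product: (-1)·(-1) = 1.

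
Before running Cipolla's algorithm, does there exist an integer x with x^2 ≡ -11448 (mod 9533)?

Reduce the numerator: -11448 ≡ 7618 (mod 9533), so (-11448/9533) = (7618/9533).
Factor out 2: 7618 = 2·3809. Since 9533 ≡ 5 (mod 8), (2/9533) = -1. Now have -(3809/9533).
3809 ≡ 1 (mod 4), so quadratic reciprocity gives (3809/9533) = (9533/3809). Reduce: 9533 ≡ 1915 (mod 3809). Now have -(1915/3809).
3809 ≡ 1 (mod 4), so quadratic reciprocity gives (1915/3809) = (3809/1915). Reduce: 3809 ≡ 1894 (mod 1915). Now have -(1894/1915).
Factor out 2: 1894 = 2·947. Since 1915 ≡ 3 (mod 8), (2/1915) = -1. Now have (947/1915).
Both 947 ≡ 3 and 1915 ≡ 3 (mod 4), so reciprocity gives (947/1915) = -(1915/947). Reduce: 1915 ≡ 21 (mod 947). Now have -(21/947).
21 ≡ 1 (mod 4), so quadratic reciprocity gives (21/947) = (947/21). Reduce: 947 ≡ 2 (mod 21). Now have -(2/21).
Factor out 2: 2 = 2. Since 21 ≡ 5 (mod 8), (2/21) = -1. Now have (1/21).
(1/21) = 1. Collecting the sign factors: 1.
The Legendre symbol is 1, so x^2 ≡ -11448 (mod 9533) has solution.

yes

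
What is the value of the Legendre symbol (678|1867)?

-1

Factor out 2: 678 = 2·339. Since 1867 ≡ 3 (mod 8), (2|1867) = -1. Now have -(339|1867).
Both 339 ≡ 3 and 1867 ≡ 3 (mod 4), so reciprocity gives (339|1867) = -(1867|339). Reduce: 1867 ≡ 172 (mod 339). Now have (172|339).
Factor out 2: 172 = 2^2·43. Since 339 ≡ 3 (mod 8), (2|339) = -1, and (2|339)^2 = +1. Now have (43|339).
Both 43 ≡ 3 and 339 ≡ 3 (mod 4), so reciprocity gives (43|339) = -(339|43). Reduce: 339 ≡ 38 (mod 43). Now have -(38|43).
Factor out 2: 38 = 2·19. Since 43 ≡ 3 (mod 8), (2|43) = -1. Now have (19|43).
Both 19 ≡ 3 and 43 ≡ 3 (mod 4), so reciprocity gives (19|43) = -(43|19). Reduce: 43 ≡ 5 (mod 19). Now have -(5|19).
5 ≡ 1 (mod 4), so quadratic reciprocity gives (5|19) = (19|5). Reduce: 19 ≡ 4 (mod 5). Now have -(4|5).
Factor out 2: 4 = 2^2. Since 5 ≡ 5 (mod 8), (2|5) = -1, and (2|5)^2 = +1. Now have -(1|5).
(1|5) = 1. Collecting the sign factors: -1.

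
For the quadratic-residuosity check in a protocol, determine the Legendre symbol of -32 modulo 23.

(-32/23)
  = (14/23)    [-32 ≡ 14 mod 23]
  = (7/23)    [23 ≡ 7 mod 8 ⇒ (2/23) = +1]
  = -(23/7)    [QR: both ≡ 3 mod 4, sign flips]
  = -(2/7)    [23 ≡ 2 mod 7]
  = -(1/7)    [7 ≡ 7 mod 8 ⇒ (2/7) = +1]
  = -1    [(1/7) = 1]

-1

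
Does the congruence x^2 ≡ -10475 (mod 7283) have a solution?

Pull out -1: (-10475/7283) = (-1/7283)·(10475/7283). Since 7283 ≡ 3 (mod 4), (-1/7283) = -1. Now have -(10475/7283).
Reduce the numerator: 10475 ≡ 3192 (mod 7283), so (10475/7283) = (3192/7283).
Factor out 2: 3192 = 2^3·399. Since 7283 ≡ 3 (mod 8), (2/7283) = -1, and (2/7283)^3 = -1. Now have (399/7283).
Both 399 ≡ 3 and 7283 ≡ 3 (mod 4), so reciprocity gives (399/7283) = -(7283/399). Reduce: 7283 ≡ 101 (mod 399). Now have -(101/399).
101 ≡ 1 (mod 4), so quadratic reciprocity gives (101/399) = (399/101). Reduce: 399 ≡ 96 (mod 101). Now have -(96/101).
Factor out 2: 96 = 2^5·3. Since 101 ≡ 5 (mod 8), (2/101) = -1, and (2/101)^5 = -1. Now have (3/101).
101 ≡ 1 (mod 4), so quadratic reciprocity gives (3/101) = (101/3). Reduce: 101 ≡ 2 (mod 3). Now have (2/3).
Factor out 2: 2 = 2. Since 3 ≡ 3 (mod 8), (2/3) = -1. Now have -(1/3).
(1/3) = 1. Collecting the sign factors: -1.
The Legendre symbol is -1, so x^2 ≡ -10475 (mod 7283) has no solution.

no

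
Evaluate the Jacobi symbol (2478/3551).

(2478/3551)
  = (1239/3551)    [3551 ≡ 7 mod 8 ⇒ (2/3551) = +1]
  = -(3551/1239)    [QR: both ≡ 3 mod 4, sign flips]
  = -(1073/1239)    [3551 ≡ 1073 mod 1239]
  = -(1239/1073)    [QR: 1073 ≡ 1 mod 4, sign kept]
  = -(166/1073)    [1239 ≡ 166 mod 1073]
  = -(83/1073)    [1073 ≡ 1 mod 8 ⇒ (2/1073) = +1]
  = -(1073/83)    [QR: 1073 ≡ 1 mod 4, sign kept]
  = -(77/83)    [1073 ≡ 77 mod 83]
  = -(83/77)    [QR: 77 ≡ 1 mod 4, sign kept]
  = -(6/77)    [83 ≡ 6 mod 77]
  = (3/77)    [77 ≡ 5 mod 8 ⇒ (2/77) = -1]
  = (77/3)    [QR: 77 ≡ 1 mod 4, sign kept]
  = (2/3)    [77 ≡ 2 mod 3]
  = -(1/3)    [3 ≡ 3 mod 8 ⇒ (2/3) = -1]
  = -1    [(1/3) = 1]

-1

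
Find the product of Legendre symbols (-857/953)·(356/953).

By multiplicativity, (-857·356/953) = (-857/953)·(356/953).
First factor (-857/953):
Reduce the numerator: -857 ≡ 96 (mod 953), so (-857/953) = (96/953).
Factor out 2: 96 = 2^5·3. Since 953 ≡ 1 (mod 8), (2/953) = +1, and (2/953)^5 = +1. Now have (3/953).
953 ≡ 1 (mod 4), so quadratic reciprocity gives (3/953) = (953/3). Reduce: 953 ≡ 2 (mod 3). Now have (2/3).
Factor out 2: 2 = 2. Since 3 ≡ 3 (mod 8), (2/3) = -1. Now have -(1/3).
(1/3) = 1. Collecting the sign factors: -1.
Second factor (356/953):
Factor out 2: 356 = 2^2·89. Since 953 ≡ 1 (mod 8), (2/953) = +1, and (2/953)^2 = +1. Now have (89/953).
89 ≡ 1 (mod 4), so quadratic reciprocity gives (89/953) = (953/89). Reduce: 953 ≡ 63 (mod 89). Now have (63/89).
89 ≡ 1 (mod 4), so quadratic reciprocity gives (63/89) = (89/63). Reduce: 89 ≡ 26 (mod 63). Now have (26/63).
Factor out 2: 26 = 2·13. Since 63 ≡ 7 (mod 8), (2/63) = +1. Now have (13/63).
13 ≡ 1 (mod 4), so quadratic reciprocity gives (13/63) = (63/13). Reduce: 63 ≡ 11 (mod 13). Now have (11/13).
13 ≡ 1 (mod 4), so quadratic reciprocity gives (11/13) = (13/11). Reduce: 13 ≡ 2 (mod 11). Now have (2/11).
Factor out 2: 2 = 2. Since 11 ≡ 3 (mod 8), (2/11) = -1. Now have -(1/11).
(1/11) = 1. Collecting the sign factors: -1.
Product: (-1)·(-1) = 1.

1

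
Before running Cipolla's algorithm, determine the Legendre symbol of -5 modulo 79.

-1

Reduce the numerator: -5 ≡ 74 (mod 79), so (-5|79) = (74|79).
Factor out 2: 74 = 2·37. Since 79 ≡ 7 (mod 8), (2|79) = +1. Now have (37|79).
37 ≡ 1 (mod 4), so quadratic reciprocity gives (37|79) = (79|37). Reduce: 79 ≡ 5 (mod 37). Now have (5|37).
5 ≡ 1 (mod 4), so quadratic reciprocity gives (5|37) = (37|5). Reduce: 37 ≡ 2 (mod 5). Now have (2|5).
Factor out 2: 2 = 2. Since 5 ≡ 5 (mod 8), (2|5) = -1. Now have -(1|5).
(1|5) = 1. Collecting the sign factors: -1.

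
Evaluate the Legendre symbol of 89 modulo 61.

Reduce the numerator: 89 ≡ 28 (mod 61), so (89/61) = (28/61).
Factor out 2: 28 = 2^2·7. Since 61 ≡ 5 (mod 8), (2/61) = -1, and (2/61)^2 = +1. Now have (7/61).
61 ≡ 1 (mod 4), so quadratic reciprocity gives (7/61) = (61/7). Reduce: 61 ≡ 5 (mod 7). Now have (5/7).
5 ≡ 1 (mod 4), so quadratic reciprocity gives (5/7) = (7/5). Reduce: 7 ≡ 2 (mod 5). Now have (2/5).
Factor out 2: 2 = 2. Since 5 ≡ 5 (mod 8), (2/5) = -1. Now have -(1/5).
(1/5) = 1. Collecting the sign factors: -1.

-1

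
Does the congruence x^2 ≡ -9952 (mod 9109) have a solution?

no

(-9952|9109)
  = (9952|9109)    [9109 ≡ 1 mod 4 ⇒ (-1|9109) = +1]
  = (843|9109)    [9952 ≡ 843 mod 9109]
  = (9109|843)    [QR: 9109 ≡ 1 mod 4, sign kept]
  = (679|843)    [9109 ≡ 679 mod 843]
  = -(843|679)    [QR: both ≡ 3 mod 4, sign flips]
  = -(164|679)    [843 ≡ 164 mod 679]
  = -(41|679)    [679 ≡ 7 mod 8 ⇒ (2|679)^2 = +1]
  = -(679|41)    [QR: 41 ≡ 1 mod 4, sign kept]
  = -(23|41)    [679 ≡ 23 mod 41]
  = -(41|23)    [QR: 41 ≡ 1 mod 4, sign kept]
  = -(18|23)    [41 ≡ 18 mod 23]
  = -(9|23)    [23 ≡ 7 mod 8 ⇒ (2|23) = +1]
  = -(23|9)    [QR: 9 ≡ 1 mod 4, sign kept]
  = -(5|9)    [23 ≡ 5 mod 9]
  = -(9|5)    [QR: 5 ≡ 1 mod 4, sign kept]
  = -(4|5)    [9 ≡ 4 mod 5]
  = -(1|5)    [5 ≡ 5 mod 8 ⇒ (2|5)^2 = +1]
  = -1    [(1|5) = 1]
(-9952|9109) = -1, and 9109 is prime, so -9952 is not a quadratic residue mod 9109.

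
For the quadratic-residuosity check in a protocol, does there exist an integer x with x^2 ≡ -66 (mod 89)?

no

(-66/89)
  = (66/89)    [89 ≡ 1 mod 4 ⇒ (-1/89) = +1]
  = (33/89)    [89 ≡ 1 mod 8 ⇒ (2/89) = +1]
  = (89/33)    [QR: 33 ≡ 1 mod 4, sign kept]
  = (23/33)    [89 ≡ 23 mod 33]
  = (33/23)    [QR: 33 ≡ 1 mod 4, sign kept]
  = (10/23)    [33 ≡ 10 mod 23]
  = (5/23)    [23 ≡ 7 mod 8 ⇒ (2/23) = +1]
  = (23/5)    [QR: 5 ≡ 1 mod 4, sign kept]
  = (3/5)    [23 ≡ 3 mod 5]
  = (5/3)    [QR: 5 ≡ 1 mod 4, sign kept]
  = (2/3)    [5 ≡ 2 mod 3]
  = -(1/3)    [3 ≡ 3 mod 8 ⇒ (2/3) = -1]
  = -1    [(1/3) = 1]
The Legendre symbol is -1, so x^2 ≡ -66 (mod 89) has no solution.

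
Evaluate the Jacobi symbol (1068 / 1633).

-1

Factor out 2: 1068 = 2^2·267. Since 1633 ≡ 1 (mod 8), (2 / 1633) = +1, and (2 / 1633)^2 = +1. Now have (267 / 1633).
1633 ≡ 1 (mod 4), so quadratic reciprocity gives (267 / 1633) = (1633 / 267). Reduce: 1633 ≡ 31 (mod 267). Now have (31 / 267).
Both 31 ≡ 3 and 267 ≡ 3 (mod 4), so reciprocity gives (31 / 267) = -(267 / 31). Reduce: 267 ≡ 19 (mod 31). Now have -(19 / 31).
Both 19 ≡ 3 and 31 ≡ 3 (mod 4), so reciprocity gives (19 / 31) = -(31 / 19). Reduce: 31 ≡ 12 (mod 19). Now have (12 / 19).
Factor out 2: 12 = 2^2·3. Since 19 ≡ 3 (mod 8), (2 / 19) = -1, and (2 / 19)^2 = +1. Now have (3 / 19).
Both 3 ≡ 3 and 19 ≡ 3 (mod 4), so reciprocity gives (3 / 19) = -(19 / 3). Reduce: 19 ≡ 1 (mod 3). Now have -(1 / 3).
(1 / 3) = 1. Collecting the sign factors: -1.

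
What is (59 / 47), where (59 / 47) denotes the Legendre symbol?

Reduce the numerator: 59 ≡ 12 (mod 47), so (59 / 47) = (12 / 47).
Factor out 2: 12 = 2^2·3. Since 47 ≡ 7 (mod 8), (2 / 47) = +1, and (2 / 47)^2 = +1. Now have (3 / 47).
Both 3 ≡ 3 and 47 ≡ 3 (mod 4), so reciprocity gives (3 / 47) = -(47 / 3). Reduce: 47 ≡ 2 (mod 3). Now have -(2 / 3).
Factor out 2: 2 = 2. Since 3 ≡ 3 (mod 8), (2 / 3) = -1. Now have (1 / 3).
(1 / 3) = 1. Collecting the sign factors: 1.

1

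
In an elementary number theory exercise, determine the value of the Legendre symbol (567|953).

953 ≡ 1 (mod 4), so quadratic reciprocity gives (567|953) = (953|567). Reduce: 953 ≡ 386 (mod 567). Now have (386|567).
Factor out 2: 386 = 2·193. Since 567 ≡ 7 (mod 8), (2|567) = +1. Now have (193|567).
193 ≡ 1 (mod 4), so quadratic reciprocity gives (193|567) = (567|193). Reduce: 567 ≡ 181 (mod 193). Now have (181|193).
181 ≡ 1 (mod 4), so quadratic reciprocity gives (181|193) = (193|181). Reduce: 193 ≡ 12 (mod 181). Now have (12|181).
Factor out 2: 12 = 2^2·3. Since 181 ≡ 5 (mod 8), (2|181) = -1, and (2|181)^2 = +1. Now have (3|181).
181 ≡ 1 (mod 4), so quadratic reciprocity gives (3|181) = (181|3). Reduce: 181 ≡ 1 (mod 3). Now have (1|3).
(1|3) = 1. Collecting the sign factors: 1.

1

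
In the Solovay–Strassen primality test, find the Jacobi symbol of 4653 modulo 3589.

Reduce the numerator: 4653 ≡ 1064 (mod 3589), so (4653/3589) = (1064/3589).
Factor out 2: 1064 = 2^3·133. Since 3589 ≡ 5 (mod 8), (2/3589) = -1, and (2/3589)^3 = -1. Now have -(133/3589).
133 ≡ 1 (mod 4), so quadratic reciprocity gives (133/3589) = (3589/133). Reduce: 3589 ≡ 131 (mod 133). Now have -(131/133).
133 ≡ 1 (mod 4), so quadratic reciprocity gives (131/133) = (133/131). Reduce: 133 ≡ 2 (mod 131). Now have -(2/131).
Factor out 2: 2 = 2. Since 131 ≡ 3 (mod 8), (2/131) = -1. Now have (1/131).
(1/131) = 1. Collecting the sign factors: 1.

1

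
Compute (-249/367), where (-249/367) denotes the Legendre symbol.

1

Pull out -1: (-249/367) = (-1/367)·(249/367). Since 367 ≡ 3 (mod 4), (-1/367) = -1. Now have -(249/367).
249 ≡ 1 (mod 4), so quadratic reciprocity gives (249/367) = (367/249). Reduce: 367 ≡ 118 (mod 249). Now have -(118/249).
Factor out 2: 118 = 2·59. Since 249 ≡ 1 (mod 8), (2/249) = +1. Now have -(59/249).
249 ≡ 1 (mod 4), so quadratic reciprocity gives (59/249) = (249/59). Reduce: 249 ≡ 13 (mod 59). Now have -(13/59).
13 ≡ 1 (mod 4), so quadratic reciprocity gives (13/59) = (59/13). Reduce: 59 ≡ 7 (mod 13). Now have -(7/13).
13 ≡ 1 (mod 4), so quadratic reciprocity gives (7/13) = (13/7). Reduce: 13 ≡ 6 (mod 7). Now have -(6/7).
Factor out 2: 6 = 2·3. Since 7 ≡ 7 (mod 8), (2/7) = +1. Now have -(3/7).
Both 3 ≡ 3 and 7 ≡ 3 (mod 4), so reciprocity gives (3/7) = -(7/3). Reduce: 7 ≡ 1 (mod 3). Now have (1/3).
(1/3) = 1. Collecting the sign factors: 1.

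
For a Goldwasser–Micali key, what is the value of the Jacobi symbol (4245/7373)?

1

4245 ≡ 1 (mod 4), so quadratic reciprocity gives (4245/7373) = (7373/4245). Reduce: 7373 ≡ 3128 (mod 4245). Now have (3128/4245).
Factor out 2: 3128 = 2^3·391. Since 4245 ≡ 5 (mod 8), (2/4245) = -1, and (2/4245)^3 = -1. Now have -(391/4245).
4245 ≡ 1 (mod 4), so quadratic reciprocity gives (391/4245) = (4245/391). Reduce: 4245 ≡ 335 (mod 391). Now have -(335/391).
Both 335 ≡ 3 and 391 ≡ 3 (mod 4), so reciprocity gives (335/391) = -(391/335). Reduce: 391 ≡ 56 (mod 335). Now have (56/335).
Factor out 2: 56 = 2^3·7. Since 335 ≡ 7 (mod 8), (2/335) = +1, and (2/335)^3 = +1. Now have (7/335).
Both 7 ≡ 3 and 335 ≡ 3 (mod 4), so reciprocity gives (7/335) = -(335/7). Reduce: 335 ≡ 6 (mod 7). Now have -(6/7).
Factor out 2: 6 = 2·3. Since 7 ≡ 7 (mod 8), (2/7) = +1. Now have -(3/7).
Both 3 ≡ 3 and 7 ≡ 3 (mod 4), so reciprocity gives (3/7) = -(7/3). Reduce: 7 ≡ 1 (mod 3). Now have (1/3).
(1/3) = 1. Collecting the sign factors: 1.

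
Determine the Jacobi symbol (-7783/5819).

Reduce the numerator: -7783 ≡ 3855 (mod 5819), so (-7783/5819) = (3855/5819).
Both 3855 ≡ 3 and 5819 ≡ 3 (mod 4), so reciprocity gives (3855/5819) = -(5819/3855). Reduce: 5819 ≡ 1964 (mod 3855). Now have -(1964/3855).
Factor out 2: 1964 = 2^2·491. Since 3855 ≡ 7 (mod 8), (2/3855) = +1, and (2/3855)^2 = +1. Now have -(491/3855).
Both 491 ≡ 3 and 3855 ≡ 3 (mod 4), so reciprocity gives (491/3855) = -(3855/491). Reduce: 3855 ≡ 418 (mod 491). Now have (418/491).
Factor out 2: 418 = 2·209. Since 491 ≡ 3 (mod 8), (2/491) = -1. Now have -(209/491).
209 ≡ 1 (mod 4), so quadratic reciprocity gives (209/491) = (491/209). Reduce: 491 ≡ 73 (mod 209). Now have -(73/209).
73 ≡ 1 (mod 4), so quadratic reciprocity gives (73/209) = (209/73). Reduce: 209 ≡ 63 (mod 73). Now have -(63/73).
73 ≡ 1 (mod 4), so quadratic reciprocity gives (63/73) = (73/63). Reduce: 73 ≡ 10 (mod 63). Now have -(10/63).
Factor out 2: 10 = 2·5. Since 63 ≡ 7 (mod 8), (2/63) = +1. Now have -(5/63).
5 ≡ 1 (mod 4), so quadratic reciprocity gives (5/63) = (63/5). Reduce: 63 ≡ 3 (mod 5). Now have -(3/5).
5 ≡ 1 (mod 4), so quadratic reciprocity gives (3/5) = (5/3). Reduce: 5 ≡ 2 (mod 3). Now have -(2/3).
Factor out 2: 2 = 2. Since 3 ≡ 3 (mod 8), (2/3) = -1. Now have (1/3).
(1/3) = 1. Collecting the sign factors: 1.

1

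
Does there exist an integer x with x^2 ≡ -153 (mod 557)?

(-153/557)
  = (404/557)    [-153 ≡ 404 mod 557]
  = (101/557)    [557 ≡ 5 mod 8 ⇒ (2/557)^2 = +1]
  = (557/101)    [QR: 101 ≡ 1 mod 4, sign kept]
  = (52/101)    [557 ≡ 52 mod 101]
  = (13/101)    [101 ≡ 5 mod 8 ⇒ (2/101)^2 = +1]
  = (101/13)    [QR: 13 ≡ 1 mod 4, sign kept]
  = (10/13)    [101 ≡ 10 mod 13]
  = -(5/13)    [13 ≡ 5 mod 8 ⇒ (2/13) = -1]
  = -(13/5)    [QR: 5 ≡ 1 mod 4, sign kept]
  = -(3/5)    [13 ≡ 3 mod 5]
  = -(5/3)    [QR: 5 ≡ 1 mod 4, sign kept]
  = -(2/3)    [5 ≡ 2 mod 3]
  = (1/3)    [3 ≡ 3 mod 8 ⇒ (2/3) = -1]
  = 1    [(1/3) = 1]
(-153/557) = 1, and 557 is prime, so -153 is a quadratic residue mod 557.

yes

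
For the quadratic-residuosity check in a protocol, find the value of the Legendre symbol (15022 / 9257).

-1

Reduce the numerator: 15022 ≡ 5765 (mod 9257), so (15022 / 9257) = (5765 / 9257).
5765 ≡ 1 (mod 4), so quadratic reciprocity gives (5765 / 9257) = (9257 / 5765). Reduce: 9257 ≡ 3492 (mod 5765). Now have (3492 / 5765).
Factor out 2: 3492 = 2^2·873. Since 5765 ≡ 5 (mod 8), (2 / 5765) = -1, and (2 / 5765)^2 = +1. Now have (873 / 5765).
873 ≡ 1 (mod 4), so quadratic reciprocity gives (873 / 5765) = (5765 / 873). Reduce: 5765 ≡ 527 (mod 873). Now have (527 / 873).
873 ≡ 1 (mod 4), so quadratic reciprocity gives (527 / 873) = (873 / 527). Reduce: 873 ≡ 346 (mod 527). Now have (346 / 527).
Factor out 2: 346 = 2·173. Since 527 ≡ 7 (mod 8), (2 / 527) = +1. Now have (173 / 527).
173 ≡ 1 (mod 4), so quadratic reciprocity gives (173 / 527) = (527 / 173). Reduce: 527 ≡ 8 (mod 173). Now have (8 / 173).
Factor out 2: 8 = 2^3. Since 173 ≡ 5 (mod 8), (2 / 173) = -1, and (2 / 173)^3 = -1. Now have -(1 / 173).
(1 / 173) = 1. Collecting the sign factors: -1.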